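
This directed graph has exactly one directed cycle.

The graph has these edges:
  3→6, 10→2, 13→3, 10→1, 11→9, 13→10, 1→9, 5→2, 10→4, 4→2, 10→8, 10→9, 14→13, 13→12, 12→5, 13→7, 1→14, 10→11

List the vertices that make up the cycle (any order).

1, 10, 13, 14

DFS with gray/black marking from 13:
13 gray
  3 gray
    6 gray
    6 black
  3 black
  7 gray
  7 black
  10 gray
    8 gray
    8 black
    2 gray
    2 black
    4 gray
      4→2: 2 black — skip
    4 black
    11 gray
      9 gray
      9 black
    11 black
    10→9: 9 black — skip
    1 gray
      1→9: 9 black — skip
      14 gray
        14→13: 13 is gray → back edge
Back edge closes the cycle 13 → 10 → 1 → 14 → 13; its vertices are {1, 10, 13, 14}.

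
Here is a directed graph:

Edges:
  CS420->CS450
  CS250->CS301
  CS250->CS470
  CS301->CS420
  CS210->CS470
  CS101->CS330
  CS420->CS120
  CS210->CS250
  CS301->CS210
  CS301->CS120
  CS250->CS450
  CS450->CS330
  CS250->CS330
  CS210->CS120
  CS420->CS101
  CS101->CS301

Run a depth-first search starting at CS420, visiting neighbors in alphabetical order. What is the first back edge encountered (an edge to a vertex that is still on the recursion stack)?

CS250→CS301

DFS from CS420 (visiting neighbors in alphabetical order); mark gray on enter, black on exit:
CS420 gray
  CS101 gray
    CS301 gray
      CS120 gray
      CS120 black
      CS210 gray
        CS210→CS120: CS120 black — skip
        CS250 gray
          CS250→CS301: CS301 is gray → back edge
First back edge: CS250 → CS301.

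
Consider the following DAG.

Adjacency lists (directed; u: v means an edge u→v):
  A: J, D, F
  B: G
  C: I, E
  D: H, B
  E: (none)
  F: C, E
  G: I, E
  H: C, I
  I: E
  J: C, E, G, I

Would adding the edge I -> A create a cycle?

Yes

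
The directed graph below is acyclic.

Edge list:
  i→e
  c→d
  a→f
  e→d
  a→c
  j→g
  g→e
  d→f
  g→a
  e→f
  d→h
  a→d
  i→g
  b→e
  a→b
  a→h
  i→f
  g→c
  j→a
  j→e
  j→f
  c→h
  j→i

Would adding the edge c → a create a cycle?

Adding c→a creates a cycle iff a can already reach c.
Path from a: a → c.
So a → … → c → a is a cycle.

Yes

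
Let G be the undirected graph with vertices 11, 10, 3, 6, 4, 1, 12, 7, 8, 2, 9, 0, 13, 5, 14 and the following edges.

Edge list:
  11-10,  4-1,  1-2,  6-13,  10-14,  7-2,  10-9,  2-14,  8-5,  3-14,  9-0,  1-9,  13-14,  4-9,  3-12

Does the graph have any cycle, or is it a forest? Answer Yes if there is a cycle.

DFS, tracking each vertex's parent; an edge to a visited non-parent vertex closes a cycle.
Start from 14:
visit 14 (parent –)
  visit 13 (parent 14)
    13–14: parent, skip
    visit 6 (parent 13)
      6–13: parent, skip
  visit 10 (parent 14)
    visit 9 (parent 10)
      visit 1 (parent 9)
        visit 2 (parent 1)
          2–1: parent, skip
          2–14: 14 visited and ≠ parent → cycle
Cycle: 14 – 10 – 9 – 1 – 2 – 14.

Yes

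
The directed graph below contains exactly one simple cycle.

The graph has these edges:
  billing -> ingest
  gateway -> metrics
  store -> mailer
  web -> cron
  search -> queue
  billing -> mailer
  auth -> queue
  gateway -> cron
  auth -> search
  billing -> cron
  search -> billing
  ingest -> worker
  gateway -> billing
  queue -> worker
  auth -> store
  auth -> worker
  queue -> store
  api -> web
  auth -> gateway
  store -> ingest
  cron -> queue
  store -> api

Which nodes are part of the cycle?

DFS with gray/black marking from store:
store gray
  api gray
    web gray
      cron gray
        queue gray
          queue→store: store is gray → back edge
Back edge closes the cycle store → api → web → cron → queue → store; its vertices are {api, web, cron, queue, store}.

api, web, cron, queue, store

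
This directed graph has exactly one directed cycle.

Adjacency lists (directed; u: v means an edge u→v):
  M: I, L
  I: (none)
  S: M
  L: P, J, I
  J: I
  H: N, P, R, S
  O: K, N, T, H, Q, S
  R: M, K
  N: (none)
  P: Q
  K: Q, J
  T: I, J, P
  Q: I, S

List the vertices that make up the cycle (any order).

DFS with gray/black marking from S:
S gray
  M gray
    I gray
    I black
    L gray
      P gray
        Q gray
          Q→I: I black — skip
          Q→S: S is gray → back edge
Back edge closes the cycle S → M → L → P → Q → S; its vertices are {L, M, P, Q, S}.

L, M, P, Q, S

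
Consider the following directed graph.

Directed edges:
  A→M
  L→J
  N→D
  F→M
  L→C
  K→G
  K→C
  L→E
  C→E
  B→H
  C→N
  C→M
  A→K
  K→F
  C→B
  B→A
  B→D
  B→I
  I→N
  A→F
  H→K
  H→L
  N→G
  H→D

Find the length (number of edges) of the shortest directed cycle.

4

For each vertex v, BFS finds the shortest path from v back to v.
The shortest such closed walk is C → B → A → K → C, length 4.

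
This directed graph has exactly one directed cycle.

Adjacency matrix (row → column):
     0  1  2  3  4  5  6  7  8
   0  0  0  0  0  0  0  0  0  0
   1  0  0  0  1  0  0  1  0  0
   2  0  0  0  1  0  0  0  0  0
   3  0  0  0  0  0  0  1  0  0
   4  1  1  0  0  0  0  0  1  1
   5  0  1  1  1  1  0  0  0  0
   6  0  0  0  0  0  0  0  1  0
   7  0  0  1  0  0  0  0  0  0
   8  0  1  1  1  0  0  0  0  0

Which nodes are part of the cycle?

DFS with gray/black marking from 7:
7 gray
  2 gray
    3 gray
      6 gray
        6→7: 7 is gray → back edge
Back edge closes the cycle 7 → 2 → 3 → 6 → 7; its vertices are {2, 3, 6, 7}.

2, 3, 6, 7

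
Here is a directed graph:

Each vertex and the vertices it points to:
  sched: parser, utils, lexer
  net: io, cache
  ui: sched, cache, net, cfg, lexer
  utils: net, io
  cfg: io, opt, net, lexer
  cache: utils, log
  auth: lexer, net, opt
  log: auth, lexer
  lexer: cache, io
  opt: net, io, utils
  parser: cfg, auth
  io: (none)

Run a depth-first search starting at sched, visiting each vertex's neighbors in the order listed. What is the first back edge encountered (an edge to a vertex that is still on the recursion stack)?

DFS from sched (visiting each vertex's neighbors in the order listed); mark gray on enter, black on exit:
sched gray
  parser gray
    cfg gray
      io gray
      io black
      opt gray
        net gray
          net→io: io black — skip
          cache gray
            utils gray
              utils→net: net is gray → back edge
First back edge: utils → net.

utils→net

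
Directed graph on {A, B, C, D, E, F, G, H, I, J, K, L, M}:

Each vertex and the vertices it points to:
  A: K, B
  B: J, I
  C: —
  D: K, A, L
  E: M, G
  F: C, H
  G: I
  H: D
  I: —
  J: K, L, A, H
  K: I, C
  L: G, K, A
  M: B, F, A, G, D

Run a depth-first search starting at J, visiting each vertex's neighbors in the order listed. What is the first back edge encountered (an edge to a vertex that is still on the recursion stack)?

DFS from J (visiting each vertex's neighbors in the order listed); mark gray on enter, black on exit:
J gray
  K gray
    I gray
    I black
    C gray
    C black
  K black
  L gray
    G gray
      G→I: I black — skip
    G black
    L→K: K black — skip
    A gray
      A→K: K black — skip
      B gray
        B→J: J is gray → back edge
First back edge: B → J.

B→J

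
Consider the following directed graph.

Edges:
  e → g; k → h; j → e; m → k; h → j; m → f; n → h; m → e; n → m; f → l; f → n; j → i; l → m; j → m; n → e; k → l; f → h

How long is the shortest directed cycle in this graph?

3

For each vertex v, BFS finds the shortest path from v back to v.
The shortest such closed walk is m → f → n → m, length 3.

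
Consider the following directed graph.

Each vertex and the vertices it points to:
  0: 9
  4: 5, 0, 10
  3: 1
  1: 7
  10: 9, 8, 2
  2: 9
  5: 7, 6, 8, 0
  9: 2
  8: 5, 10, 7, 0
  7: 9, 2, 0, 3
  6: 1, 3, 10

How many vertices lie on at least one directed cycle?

A vertex is on a directed cycle iff it belongs to a strongly connected component of size ≥ 2 (or has a self-loop).
The vertices on cycles are {1, 2, 3, 5, 6, 7, 8, 9, 10} — 9 in total.

9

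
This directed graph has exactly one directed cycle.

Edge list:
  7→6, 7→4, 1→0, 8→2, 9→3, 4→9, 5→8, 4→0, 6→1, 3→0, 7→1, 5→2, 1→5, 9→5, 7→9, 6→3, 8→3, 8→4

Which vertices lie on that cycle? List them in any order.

4, 5, 8, 9

DFS with gray/black marking from 9:
9 gray
  5 gray
    2 gray
    2 black
    8 gray
      3 gray
        0 gray
        0 black
      3 black
      8→2: 2 black — skip
      4 gray
        4→9: 9 is gray → back edge
Back edge closes the cycle 9 → 5 → 8 → 4 → 9; its vertices are {4, 5, 8, 9}.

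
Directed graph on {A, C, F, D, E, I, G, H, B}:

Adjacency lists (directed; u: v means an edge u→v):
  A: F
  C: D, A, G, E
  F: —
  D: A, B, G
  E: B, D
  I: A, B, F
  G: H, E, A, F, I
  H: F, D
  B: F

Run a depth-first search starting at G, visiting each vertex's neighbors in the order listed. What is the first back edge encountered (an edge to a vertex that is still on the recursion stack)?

D->G

DFS from G (visiting each vertex's neighbors in the order listed); mark gray on enter, black on exit:
G gray
  H gray
    F gray
    F black
    D gray
      A gray
        A→F: F black — skip
      A black
      B gray
        B→F: F black — skip
      B black
      D→G: G is gray → back edge
First back edge: D → G.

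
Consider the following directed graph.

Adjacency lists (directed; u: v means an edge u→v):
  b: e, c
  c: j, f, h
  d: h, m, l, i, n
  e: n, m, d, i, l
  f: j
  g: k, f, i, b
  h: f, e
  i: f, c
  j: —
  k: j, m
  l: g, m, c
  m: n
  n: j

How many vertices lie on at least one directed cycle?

8

A vertex is on a directed cycle iff it belongs to a strongly connected component of size ≥ 2 (or has a self-loop).
The vertices on cycles are {b, c, d, e, g, h, i, l} — 8 in total.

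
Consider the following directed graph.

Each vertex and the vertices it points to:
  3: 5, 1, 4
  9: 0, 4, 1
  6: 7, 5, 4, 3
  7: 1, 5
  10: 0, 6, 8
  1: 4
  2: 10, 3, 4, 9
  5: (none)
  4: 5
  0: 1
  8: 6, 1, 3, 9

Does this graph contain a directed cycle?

DFS with white/gray/black marking, starting from 2:
2 gray
  10 gray
    0 gray
      1 gray
        4 gray
          5 gray
          5 black
        4 black
      1 black
    0 black
    6 gray
      7 gray
        7→1: 1 black — skip
        7→5: 5 black — skip
      7 black
      6→5: 5 black — skip
      6→4: 4 black — skip
      3 gray
        3→5: 5 black — skip
        3→1: 1 black — skip
        3→4: 4 black — skip
      3 black
    6 black
    8 gray
      8→6: 6 black — skip
      8→1: 1 black — skip
      8→3: 3 black — skip
      9 gray
        9→0: 0 black — skip
        9→4: 4 black — skip
        9→1: 1 black — skip
      9 black
    8 black
  10 black
  2→3: 3 black — skip
  2→4: 4 black — skip
  2→9: 9 black — skip
2 black
Every edge goes to a white or black vertex — no back edge, so the graph is acyclic.

No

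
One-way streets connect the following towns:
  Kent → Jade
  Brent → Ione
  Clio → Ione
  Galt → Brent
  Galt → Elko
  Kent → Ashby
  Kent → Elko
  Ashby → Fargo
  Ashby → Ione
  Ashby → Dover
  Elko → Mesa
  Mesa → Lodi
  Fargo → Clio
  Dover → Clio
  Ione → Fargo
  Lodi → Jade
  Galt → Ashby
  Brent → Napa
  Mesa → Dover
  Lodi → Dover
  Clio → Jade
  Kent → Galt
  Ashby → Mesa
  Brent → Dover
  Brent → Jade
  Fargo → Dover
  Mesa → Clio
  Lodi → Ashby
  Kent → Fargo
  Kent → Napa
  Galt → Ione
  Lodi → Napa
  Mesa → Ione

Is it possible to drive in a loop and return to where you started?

Yes

DFS with white/gray/black marking, starting from Napa:
Napa gray
Napa black
Ione gray
  Fargo gray
    Dover gray
      Clio gray
        Clio→Ione: Ione is gray → back edge
Back edge found, so a cycle exists: Ione → Fargo → Dover → Clio → Ione.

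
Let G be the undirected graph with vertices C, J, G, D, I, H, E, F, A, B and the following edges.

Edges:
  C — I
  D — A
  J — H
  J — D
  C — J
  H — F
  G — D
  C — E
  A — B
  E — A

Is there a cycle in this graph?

Yes

DFS, tracking each vertex's parent; an edge to a visited non-parent vertex closes a cycle.
Start from C:
visit C (parent –)
  visit I (parent C)
    I–C: parent, skip
  visit E (parent C)
    visit A (parent E)
      A–E: parent, skip
      visit D (parent A)
        D–A: parent, skip
        visit G (parent D)
          G–D: parent, skip
        visit J (parent D)
          J–D: parent, skip
          visit H (parent J)
            visit F (parent H)
              F–H: parent, skip
            H–J: parent, skip
          J–C: C visited and ≠ parent → cycle
Cycle: C – E – A – D – J – C.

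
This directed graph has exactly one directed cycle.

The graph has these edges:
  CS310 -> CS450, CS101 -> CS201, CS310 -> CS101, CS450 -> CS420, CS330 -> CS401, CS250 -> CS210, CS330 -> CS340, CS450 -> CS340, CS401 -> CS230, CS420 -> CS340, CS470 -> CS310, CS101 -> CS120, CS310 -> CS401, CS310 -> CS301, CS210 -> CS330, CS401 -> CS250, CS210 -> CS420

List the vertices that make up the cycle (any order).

CS210, CS250, CS330, CS401

DFS with gray/black marking from CS401:
CS401 gray
  CS230 gray
  CS230 black
  CS250 gray
    CS210 gray
      CS330 gray
        CS330→CS401: CS401 is gray → back edge
Back edge closes the cycle CS401 → CS250 → CS210 → CS330 → CS401; its vertices are {CS210, CS250, CS330, CS401}.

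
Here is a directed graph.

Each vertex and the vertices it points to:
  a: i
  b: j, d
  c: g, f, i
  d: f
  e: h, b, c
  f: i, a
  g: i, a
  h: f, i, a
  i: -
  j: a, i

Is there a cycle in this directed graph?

DFS with white/gray/black marking, starting from f:
f gray
  i gray
  i black
  a gray
    a→i: i black — skip
  a black
f black
b gray
  j gray
    j→a: a black — skip
    j→i: i black — skip
  j black
  d gray
    d→f: f black — skip
  d black
b black
c gray
  g gray
    g→i: i black — skip
    g→a: a black — skip
  g black
  c→f: f black — skip
  c→i: i black — skip
c black
e gray
  h gray
    h→f: f black — skip
    h→i: i black — skip
    h→a: a black — skip
  h black
  e→b: b black — skip
  e→c: c black — skip
e black
Every edge goes to a white or black vertex — no back edge, so the graph is acyclic.

No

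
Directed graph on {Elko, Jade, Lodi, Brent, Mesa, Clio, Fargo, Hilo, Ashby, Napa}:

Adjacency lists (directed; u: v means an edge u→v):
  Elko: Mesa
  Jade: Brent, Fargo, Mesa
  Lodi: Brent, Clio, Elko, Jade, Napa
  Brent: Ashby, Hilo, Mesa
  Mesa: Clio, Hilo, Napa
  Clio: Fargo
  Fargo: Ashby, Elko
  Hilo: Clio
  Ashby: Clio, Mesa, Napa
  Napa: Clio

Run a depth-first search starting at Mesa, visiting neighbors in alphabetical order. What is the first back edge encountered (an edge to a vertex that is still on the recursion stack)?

Ashby->Clio

DFS from Mesa (visiting neighbors in alphabetical order); mark gray on enter, black on exit:
Mesa gray
  Clio gray
    Fargo gray
      Ashby gray
        Ashby→Clio: Clio is gray → back edge
First back edge: Ashby → Clio.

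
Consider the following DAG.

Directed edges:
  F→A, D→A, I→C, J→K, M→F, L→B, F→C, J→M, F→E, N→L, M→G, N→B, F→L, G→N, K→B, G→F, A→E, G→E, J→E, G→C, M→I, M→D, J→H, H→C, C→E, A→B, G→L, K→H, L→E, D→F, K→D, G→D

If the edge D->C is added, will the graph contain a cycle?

Adding D→C creates a cycle iff C can already reach D.
Explore from C: no path reaches D. The graph stays acyclic.

No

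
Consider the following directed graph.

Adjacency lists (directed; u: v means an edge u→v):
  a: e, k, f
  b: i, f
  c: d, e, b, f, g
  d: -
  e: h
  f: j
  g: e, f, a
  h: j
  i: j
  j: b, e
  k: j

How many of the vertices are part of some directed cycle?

6

A vertex is on a directed cycle iff it belongs to a strongly connected component of size ≥ 2 (or has a self-loop).
The vertices on cycles are {b, e, f, h, i, j} — 6 in total.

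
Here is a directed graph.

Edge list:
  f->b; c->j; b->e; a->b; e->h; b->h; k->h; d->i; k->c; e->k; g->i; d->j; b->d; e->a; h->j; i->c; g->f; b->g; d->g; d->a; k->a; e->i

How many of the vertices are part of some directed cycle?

7

A vertex is on a directed cycle iff it belongs to a strongly connected component of size ≥ 2 (or has a self-loop).
The vertices on cycles are {a, b, d, e, f, g, k} — 7 in total.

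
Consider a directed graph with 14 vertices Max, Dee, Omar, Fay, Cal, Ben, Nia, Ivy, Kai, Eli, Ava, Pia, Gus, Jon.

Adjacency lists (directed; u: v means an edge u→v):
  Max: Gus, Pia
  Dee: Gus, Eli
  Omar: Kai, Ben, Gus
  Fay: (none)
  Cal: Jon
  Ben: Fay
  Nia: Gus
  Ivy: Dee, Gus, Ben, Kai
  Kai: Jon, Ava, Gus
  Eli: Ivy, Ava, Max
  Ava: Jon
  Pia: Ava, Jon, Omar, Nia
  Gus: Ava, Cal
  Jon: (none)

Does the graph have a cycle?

Yes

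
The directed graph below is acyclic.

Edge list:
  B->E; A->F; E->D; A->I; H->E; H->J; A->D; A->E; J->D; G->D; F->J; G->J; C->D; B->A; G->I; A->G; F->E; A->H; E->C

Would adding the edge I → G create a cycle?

Adding I→G creates a cycle iff G can already reach I.
Path from G: G → I.
So G → … → I → G is a cycle.

Yes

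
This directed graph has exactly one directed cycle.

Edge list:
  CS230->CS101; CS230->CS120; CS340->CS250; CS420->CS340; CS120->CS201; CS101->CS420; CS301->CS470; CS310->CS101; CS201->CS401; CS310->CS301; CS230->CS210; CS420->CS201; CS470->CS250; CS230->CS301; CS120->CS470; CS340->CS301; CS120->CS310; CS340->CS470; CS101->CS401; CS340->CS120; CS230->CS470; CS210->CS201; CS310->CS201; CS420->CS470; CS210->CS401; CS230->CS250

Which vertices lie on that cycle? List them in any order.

CS101, CS120, CS310, CS340, CS420

DFS with gray/black marking from CS120:
CS120 gray
  CS201 gray
    CS401 gray
    CS401 black
  CS201 black
  CS310 gray
    CS301 gray
      CS470 gray
        CS250 gray
        CS250 black
      CS470 black
    CS301 black
    CS101 gray
      CS420 gray
        CS340 gray
          CS340→CS470: CS470 black — skip
          CS340→CS301: CS301 black — skip
          CS340→CS250: CS250 black — skip
          CS340→CS120: CS120 is gray → back edge
Back edge closes the cycle CS120 → CS310 → CS101 → CS420 → CS340 → CS120; its vertices are {CS101, CS120, CS310, CS340, CS420}.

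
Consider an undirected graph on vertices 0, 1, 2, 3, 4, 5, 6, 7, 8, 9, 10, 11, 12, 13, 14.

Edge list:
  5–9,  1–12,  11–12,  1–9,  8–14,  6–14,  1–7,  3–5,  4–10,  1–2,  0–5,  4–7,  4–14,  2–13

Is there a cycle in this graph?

No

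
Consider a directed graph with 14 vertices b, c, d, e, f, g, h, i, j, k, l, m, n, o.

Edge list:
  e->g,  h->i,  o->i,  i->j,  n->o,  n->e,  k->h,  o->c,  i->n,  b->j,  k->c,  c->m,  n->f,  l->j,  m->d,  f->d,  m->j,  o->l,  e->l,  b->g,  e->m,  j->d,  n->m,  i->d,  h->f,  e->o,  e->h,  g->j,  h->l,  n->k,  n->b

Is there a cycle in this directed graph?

DFS with white/gray/black marking, starting from l:
l gray
  j gray
    d gray
    d black
  j black
l black
b gray
  b→j: j black — skip
  g gray
    g→j: j black — skip
  g black
b black
c gray
  m gray
    m→d: d black — skip
    m→j: j black — skip
  m black
c black
e gray
  o gray
    o→l: l black — skip
    o→c: c black — skip
    i gray
      i→d: d black — skip
      i→j: j black — skip
      n gray
        n→m: m black — skip
        n→o: o is gray → back edge
Back edge found, so a cycle exists: o → i → n → o.

Yes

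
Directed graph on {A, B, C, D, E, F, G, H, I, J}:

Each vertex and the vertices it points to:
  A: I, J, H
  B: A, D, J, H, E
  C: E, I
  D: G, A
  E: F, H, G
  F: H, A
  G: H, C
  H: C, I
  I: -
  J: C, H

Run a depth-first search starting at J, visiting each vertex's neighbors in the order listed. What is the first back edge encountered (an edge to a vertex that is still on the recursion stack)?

H->C

DFS from J (visiting each vertex's neighbors in the order listed); mark gray on enter, black on exit:
J gray
  C gray
    E gray
      F gray
        H gray
          H→C: C is gray → back edge
First back edge: H → C.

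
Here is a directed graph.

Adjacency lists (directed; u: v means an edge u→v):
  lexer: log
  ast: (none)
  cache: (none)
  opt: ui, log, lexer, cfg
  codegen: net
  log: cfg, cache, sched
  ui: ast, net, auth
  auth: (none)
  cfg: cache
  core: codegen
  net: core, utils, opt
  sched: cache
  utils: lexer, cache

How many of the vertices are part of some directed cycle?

A vertex is on a directed cycle iff it belongs to a strongly connected component of size ≥ 2 (or has a self-loop).
The vertices on cycles are {ui, net, opt, core, codegen} — 5 in total.

5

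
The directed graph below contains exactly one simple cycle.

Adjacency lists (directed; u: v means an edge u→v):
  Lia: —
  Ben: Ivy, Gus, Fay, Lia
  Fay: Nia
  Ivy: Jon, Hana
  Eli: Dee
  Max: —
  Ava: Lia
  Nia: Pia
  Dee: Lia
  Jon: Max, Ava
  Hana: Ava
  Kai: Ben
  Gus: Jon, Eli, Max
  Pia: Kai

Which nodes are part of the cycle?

Ben, Fay, Kai, Nia, Pia

DFS with gray/black marking from Ben:
Ben gray
  Ivy gray
    Jon gray
      Max gray
      Max black
      Ava gray
        Lia gray
        Lia black
      Ava black
    Jon black
    Hana gray
      Hana→Ava: Ava black — skip
    Hana black
  Ivy black
  Gus gray
    Gus→Jon: Jon black — skip
    Eli gray
      Dee gray
        Dee→Lia: Lia black — skip
      Dee black
    Eli black
    Gus→Max: Max black — skip
  Gus black
  Fay gray
    Nia gray
      Pia gray
        Kai gray
          Kai→Ben: Ben is gray → back edge
Back edge closes the cycle Ben → Fay → Nia → Pia → Kai → Ben; its vertices are {Ben, Fay, Kai, Nia, Pia}.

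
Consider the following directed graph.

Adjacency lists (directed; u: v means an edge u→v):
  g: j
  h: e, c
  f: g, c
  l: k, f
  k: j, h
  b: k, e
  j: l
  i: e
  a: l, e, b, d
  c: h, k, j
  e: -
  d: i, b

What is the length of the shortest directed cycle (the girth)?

2

For each vertex v, BFS finds the shortest path from v back to v.
The shortest such closed walk is h → c → h, length 2.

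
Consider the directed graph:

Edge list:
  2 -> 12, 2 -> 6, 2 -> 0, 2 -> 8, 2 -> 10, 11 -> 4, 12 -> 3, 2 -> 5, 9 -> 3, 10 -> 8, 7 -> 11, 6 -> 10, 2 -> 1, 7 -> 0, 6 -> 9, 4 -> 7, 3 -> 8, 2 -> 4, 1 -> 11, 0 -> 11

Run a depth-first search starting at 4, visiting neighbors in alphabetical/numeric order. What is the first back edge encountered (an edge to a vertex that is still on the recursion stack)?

11->4

DFS from 4 (visiting neighbors in alphabetical/numeric order); mark gray on enter, black on exit:
4 gray
  7 gray
    0 gray
      11 gray
        11→4: 4 is gray → back edge
First back edge: 11 → 4.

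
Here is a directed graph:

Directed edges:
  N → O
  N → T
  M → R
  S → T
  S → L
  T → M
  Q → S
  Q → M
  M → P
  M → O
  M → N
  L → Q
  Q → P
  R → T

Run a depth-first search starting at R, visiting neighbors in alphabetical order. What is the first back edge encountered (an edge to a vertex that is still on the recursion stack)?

N→T

DFS from R (visiting neighbors in alphabetical order); mark gray on enter, black on exit:
R gray
  T gray
    M gray
      N gray
        O gray
        O black
        N→T: T is gray → back edge
First back edge: N → T.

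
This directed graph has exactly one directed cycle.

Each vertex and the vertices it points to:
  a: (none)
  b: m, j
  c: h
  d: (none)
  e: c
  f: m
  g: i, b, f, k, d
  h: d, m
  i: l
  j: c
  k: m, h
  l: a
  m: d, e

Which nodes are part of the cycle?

c, e, h, m

DFS with gray/black marking from m:
m gray
  d gray
  d black
  e gray
    c gray
      h gray
        h→d: d black — skip
        h→m: m is gray → back edge
Back edge closes the cycle m → e → c → h → m; its vertices are {c, e, h, m}.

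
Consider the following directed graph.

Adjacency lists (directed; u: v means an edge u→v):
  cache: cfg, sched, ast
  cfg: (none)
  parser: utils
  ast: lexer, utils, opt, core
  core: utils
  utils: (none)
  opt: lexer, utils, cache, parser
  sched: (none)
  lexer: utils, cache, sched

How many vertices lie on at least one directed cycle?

4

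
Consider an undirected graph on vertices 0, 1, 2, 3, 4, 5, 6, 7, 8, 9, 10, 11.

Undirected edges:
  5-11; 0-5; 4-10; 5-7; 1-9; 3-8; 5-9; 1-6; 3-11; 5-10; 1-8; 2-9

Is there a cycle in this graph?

DFS, tracking each vertex's parent; an edge to a visited non-parent vertex closes a cycle.
Start from 6:
visit 6 (parent –)
  visit 1 (parent 6)
    1–6: parent, skip
    visit 8 (parent 1)
      visit 3 (parent 8)
        3–8: parent, skip
        visit 11 (parent 3)
          11–3: parent, skip
          visit 5 (parent 11)
            visit 0 (parent 5)
              0–5: parent, skip
            5–11: parent, skip
            visit 7 (parent 5)
              7–5: parent, skip
            visit 10 (parent 5)
              visit 4 (parent 10)
                4–10: parent, skip
              10–5: parent, skip
            visit 9 (parent 5)
              9–1: 1 visited and ≠ parent → cycle
Cycle: 1 – 8 – 3 – 11 – 5 – 9 – 1.

Yes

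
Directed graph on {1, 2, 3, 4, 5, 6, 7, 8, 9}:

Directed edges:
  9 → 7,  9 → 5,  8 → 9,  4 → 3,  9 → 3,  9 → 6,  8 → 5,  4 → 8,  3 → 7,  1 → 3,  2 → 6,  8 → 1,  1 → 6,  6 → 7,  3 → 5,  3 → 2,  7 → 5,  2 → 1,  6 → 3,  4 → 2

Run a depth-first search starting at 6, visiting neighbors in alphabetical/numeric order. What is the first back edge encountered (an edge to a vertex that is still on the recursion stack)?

1->3

DFS from 6 (visiting neighbors in alphabetical/numeric order); mark gray on enter, black on exit:
6 gray
  3 gray
    2 gray
      1 gray
        1→3: 3 is gray → back edge
First back edge: 1 → 3.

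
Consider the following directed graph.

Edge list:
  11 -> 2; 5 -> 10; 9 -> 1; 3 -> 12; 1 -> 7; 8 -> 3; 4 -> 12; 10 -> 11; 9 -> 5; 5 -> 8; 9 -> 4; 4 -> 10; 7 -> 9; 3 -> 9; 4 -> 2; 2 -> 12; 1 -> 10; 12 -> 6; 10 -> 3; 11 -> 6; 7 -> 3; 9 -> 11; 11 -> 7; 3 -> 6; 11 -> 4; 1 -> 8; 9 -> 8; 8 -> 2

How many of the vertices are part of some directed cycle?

A vertex is on a directed cycle iff it belongs to a strongly connected component of size ≥ 2 (or has a self-loop).
The vertices on cycles are {1, 3, 4, 5, 7, 8, 9, 10, 11} — 9 in total.

9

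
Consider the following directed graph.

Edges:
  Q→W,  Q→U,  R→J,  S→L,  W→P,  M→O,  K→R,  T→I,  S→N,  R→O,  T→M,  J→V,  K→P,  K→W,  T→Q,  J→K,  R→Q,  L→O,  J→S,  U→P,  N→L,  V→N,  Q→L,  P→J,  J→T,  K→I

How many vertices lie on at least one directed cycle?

8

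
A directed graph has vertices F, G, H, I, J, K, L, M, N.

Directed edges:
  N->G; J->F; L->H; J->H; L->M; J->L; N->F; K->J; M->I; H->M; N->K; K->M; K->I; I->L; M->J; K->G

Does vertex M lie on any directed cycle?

Yes

M is on a cycle iff M can reach itself via ≥1 edge.
M → J → H → M — yes.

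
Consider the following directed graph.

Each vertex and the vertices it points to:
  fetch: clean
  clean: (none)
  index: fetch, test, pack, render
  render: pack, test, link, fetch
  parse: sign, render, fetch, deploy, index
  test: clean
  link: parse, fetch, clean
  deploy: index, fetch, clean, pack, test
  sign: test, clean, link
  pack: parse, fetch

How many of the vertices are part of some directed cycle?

A vertex is on a directed cycle iff it belongs to a strongly connected component of size ≥ 2 (or has a self-loop).
The vertices on cycles are {link, pack, sign, index, parse, deploy, render} — 7 in total.

7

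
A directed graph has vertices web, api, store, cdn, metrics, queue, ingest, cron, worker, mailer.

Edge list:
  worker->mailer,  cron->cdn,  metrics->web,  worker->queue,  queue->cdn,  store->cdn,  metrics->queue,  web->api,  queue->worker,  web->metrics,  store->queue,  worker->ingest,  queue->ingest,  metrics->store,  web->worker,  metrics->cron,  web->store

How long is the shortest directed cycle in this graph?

2

For each vertex v, BFS finds the shortest path from v back to v.
The shortest such closed walk is web → metrics → web, length 2.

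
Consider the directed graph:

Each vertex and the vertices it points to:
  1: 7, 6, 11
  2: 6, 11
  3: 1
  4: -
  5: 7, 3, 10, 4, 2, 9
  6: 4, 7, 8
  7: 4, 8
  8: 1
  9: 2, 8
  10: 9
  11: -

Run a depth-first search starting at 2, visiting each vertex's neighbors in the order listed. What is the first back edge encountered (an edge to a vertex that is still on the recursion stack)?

DFS from 2 (visiting each vertex's neighbors in the order listed); mark gray on enter, black on exit:
2 gray
  6 gray
    4 gray
    4 black
    7 gray
      7→4: 4 black — skip
      8 gray
        1 gray
          1→7: 7 is gray → back edge
First back edge: 1 → 7.

1->7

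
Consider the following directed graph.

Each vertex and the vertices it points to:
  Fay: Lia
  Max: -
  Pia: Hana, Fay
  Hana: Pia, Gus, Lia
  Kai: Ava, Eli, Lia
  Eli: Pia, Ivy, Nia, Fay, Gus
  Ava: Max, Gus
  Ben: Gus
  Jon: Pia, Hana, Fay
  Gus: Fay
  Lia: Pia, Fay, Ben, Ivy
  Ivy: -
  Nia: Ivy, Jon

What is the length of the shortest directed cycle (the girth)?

For each vertex v, BFS finds the shortest path from v back to v.
The shortest such closed walk is Hana → Pia → Hana, length 2.

2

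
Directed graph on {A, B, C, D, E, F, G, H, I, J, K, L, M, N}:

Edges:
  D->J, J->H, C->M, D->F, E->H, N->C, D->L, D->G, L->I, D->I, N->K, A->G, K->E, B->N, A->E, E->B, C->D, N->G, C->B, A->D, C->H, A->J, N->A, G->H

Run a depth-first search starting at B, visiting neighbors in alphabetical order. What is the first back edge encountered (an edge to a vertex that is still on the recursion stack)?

E->B

DFS from B (visiting neighbors in alphabetical order); mark gray on enter, black on exit:
B gray
  N gray
    A gray
      D gray
        F gray
        F black
        G gray
          H gray
          H black
        G black
        I gray
        I black
        J gray
          J→H: H black — skip
        J black
        L gray
          L→I: I black — skip
        L black
      D black
      E gray
        E→B: B is gray → back edge
First back edge: E → B.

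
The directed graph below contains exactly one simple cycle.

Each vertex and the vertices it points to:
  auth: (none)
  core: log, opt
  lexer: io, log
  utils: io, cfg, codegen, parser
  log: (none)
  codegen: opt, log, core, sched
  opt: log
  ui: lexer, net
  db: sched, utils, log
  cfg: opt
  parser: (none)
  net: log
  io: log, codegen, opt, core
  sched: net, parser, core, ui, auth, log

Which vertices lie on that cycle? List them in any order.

DFS with gray/black marking from sched:
sched gray
  net gray
    log gray
    log black
  net black
  parser gray
  parser black
  core gray
    core→log: log black — skip
    opt gray
      opt→log: log black — skip
    opt black
  core black
  ui gray
    lexer gray
      io gray
        io→log: log black — skip
        codegen gray
          codegen→opt: opt black — skip
          codegen→log: log black — skip
          codegen→core: core black — skip
          codegen→sched: sched is gray → back edge
Back edge closes the cycle sched → ui → lexer → io → codegen → sched; its vertices are {io, ui, lexer, sched, codegen}.

io, ui, lexer, sched, codegen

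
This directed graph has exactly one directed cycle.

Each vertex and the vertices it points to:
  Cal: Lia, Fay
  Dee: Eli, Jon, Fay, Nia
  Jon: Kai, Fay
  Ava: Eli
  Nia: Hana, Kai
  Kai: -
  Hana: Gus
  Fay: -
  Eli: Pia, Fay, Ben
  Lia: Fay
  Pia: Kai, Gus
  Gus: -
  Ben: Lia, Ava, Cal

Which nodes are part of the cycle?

DFS with gray/black marking from Eli:
Eli gray
  Pia gray
    Kai gray
    Kai black
    Gus gray
    Gus black
  Pia black
  Fay gray
  Fay black
  Ben gray
    Lia gray
      Lia→Fay: Fay black — skip
    Lia black
    Ava gray
      Ava→Eli: Eli is gray → back edge
Back edge closes the cycle Eli → Ben → Ava → Eli; its vertices are {Ava, Ben, Eli}.

Ava, Ben, Eli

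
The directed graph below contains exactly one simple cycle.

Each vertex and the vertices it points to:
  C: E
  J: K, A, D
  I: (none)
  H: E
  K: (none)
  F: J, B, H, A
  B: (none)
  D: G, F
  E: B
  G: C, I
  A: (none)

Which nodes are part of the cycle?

DFS with gray/black marking from F:
F gray
  J gray
    K gray
    K black
    A gray
    A black
    D gray
      G gray
        C gray
          E gray
            B gray
            B black
          E black
        C black
        I gray
        I black
      G black
      D→F: F is gray → back edge
Back edge closes the cycle F → J → D → F; its vertices are {D, F, J}.

D, F, J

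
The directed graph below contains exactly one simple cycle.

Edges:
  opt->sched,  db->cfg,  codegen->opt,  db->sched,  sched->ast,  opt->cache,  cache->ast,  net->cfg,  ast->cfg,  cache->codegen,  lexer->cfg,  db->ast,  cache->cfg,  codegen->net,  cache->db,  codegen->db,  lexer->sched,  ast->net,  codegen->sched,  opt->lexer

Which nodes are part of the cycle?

DFS with gray/black marking from opt:
opt gray
  lexer gray
    cfg gray
    cfg black
    sched gray
      ast gray
        ast→cfg: cfg black — skip
        net gray
          net→cfg: cfg black — skip
        net black
      ast black
    sched black
  lexer black
  opt→sched: sched black — skip
  cache gray
    cache→ast: ast black — skip
    cache→cfg: cfg black — skip
    db gray
      db→cfg: cfg black — skip
      db→sched: sched black — skip
      db→ast: ast black — skip
    db black
    codegen gray
      codegen→sched: sched black — skip
      codegen→opt: opt is gray → back edge
Back edge closes the cycle opt → cache → codegen → opt; its vertices are {opt, cache, codegen}.

opt, cache, codegen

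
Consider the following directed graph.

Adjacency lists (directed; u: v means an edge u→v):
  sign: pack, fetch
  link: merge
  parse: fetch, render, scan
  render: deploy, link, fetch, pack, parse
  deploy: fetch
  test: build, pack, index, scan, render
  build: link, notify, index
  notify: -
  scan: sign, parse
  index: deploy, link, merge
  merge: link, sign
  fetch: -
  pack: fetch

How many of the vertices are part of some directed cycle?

A vertex is on a directed cycle iff it belongs to a strongly connected component of size ≥ 2 (or has a self-loop).
The vertices on cycles are {link, scan, merge, parse, render} — 5 in total.

5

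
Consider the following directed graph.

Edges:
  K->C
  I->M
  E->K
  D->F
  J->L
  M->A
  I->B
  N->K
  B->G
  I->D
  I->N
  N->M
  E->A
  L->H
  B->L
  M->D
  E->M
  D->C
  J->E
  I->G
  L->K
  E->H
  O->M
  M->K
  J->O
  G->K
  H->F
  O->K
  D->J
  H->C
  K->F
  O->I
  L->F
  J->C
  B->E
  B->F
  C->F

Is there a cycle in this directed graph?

Yes

DFS with white/gray/black marking, starting from E:
E gray
  H gray
    C gray
      F gray
      F black
    C black
    H→F: F black — skip
  H black
  K gray
    K→F: F black — skip
    K→C: C black — skip
  K black
  A gray
  A black
  M gray
    M→K: K black — skip
    M→A: A black — skip
    D gray
      J gray
        J→C: C black — skip
        J→E: E is gray → back edge
Back edge found, so a cycle exists: E → M → D → J → E.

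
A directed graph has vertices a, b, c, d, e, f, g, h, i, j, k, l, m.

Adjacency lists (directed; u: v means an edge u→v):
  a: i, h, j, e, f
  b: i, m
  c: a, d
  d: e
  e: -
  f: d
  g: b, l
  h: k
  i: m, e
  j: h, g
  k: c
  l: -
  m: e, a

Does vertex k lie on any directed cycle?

Yes

k is on a cycle iff k can reach itself via ≥1 edge.
k → c → a → h → k — yes.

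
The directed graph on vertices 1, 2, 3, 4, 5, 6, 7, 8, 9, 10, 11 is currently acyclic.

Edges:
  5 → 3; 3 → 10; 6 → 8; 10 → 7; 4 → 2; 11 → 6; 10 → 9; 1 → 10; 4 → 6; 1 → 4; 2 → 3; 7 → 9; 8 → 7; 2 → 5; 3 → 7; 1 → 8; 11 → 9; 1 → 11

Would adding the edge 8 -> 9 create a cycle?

No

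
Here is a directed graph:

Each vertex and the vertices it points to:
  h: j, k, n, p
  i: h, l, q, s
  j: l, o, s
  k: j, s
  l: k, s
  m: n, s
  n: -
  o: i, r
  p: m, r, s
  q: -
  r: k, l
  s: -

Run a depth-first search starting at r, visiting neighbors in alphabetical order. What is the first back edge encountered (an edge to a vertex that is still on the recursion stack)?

l->k

DFS from r (visiting neighbors in alphabetical order); mark gray on enter, black on exit:
r gray
  k gray
    j gray
      l gray
        l→k: k is gray → back edge
First back edge: l → k.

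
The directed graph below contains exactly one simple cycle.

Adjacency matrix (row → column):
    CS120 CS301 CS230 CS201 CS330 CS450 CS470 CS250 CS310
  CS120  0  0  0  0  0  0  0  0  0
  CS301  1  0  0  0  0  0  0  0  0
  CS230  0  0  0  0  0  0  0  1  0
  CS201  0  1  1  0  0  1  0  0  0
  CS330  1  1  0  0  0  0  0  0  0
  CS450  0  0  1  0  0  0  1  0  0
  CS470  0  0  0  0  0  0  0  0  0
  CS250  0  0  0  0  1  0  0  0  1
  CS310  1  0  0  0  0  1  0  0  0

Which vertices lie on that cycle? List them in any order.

DFS with gray/black marking from CS450:
CS450 gray
  CS230 gray
    CS250 gray
      CS330 gray
        CS301 gray
          CS120 gray
          CS120 black
        CS301 black
        CS330→CS120: CS120 black — skip
      CS330 black
      CS310 gray
        CS310→CS120: CS120 black — skip
        CS310→CS450: CS450 is gray → back edge
Back edge closes the cycle CS450 → CS230 → CS250 → CS310 → CS450; its vertices are {CS230, CS250, CS310, CS450}.

CS230, CS250, CS310, CS450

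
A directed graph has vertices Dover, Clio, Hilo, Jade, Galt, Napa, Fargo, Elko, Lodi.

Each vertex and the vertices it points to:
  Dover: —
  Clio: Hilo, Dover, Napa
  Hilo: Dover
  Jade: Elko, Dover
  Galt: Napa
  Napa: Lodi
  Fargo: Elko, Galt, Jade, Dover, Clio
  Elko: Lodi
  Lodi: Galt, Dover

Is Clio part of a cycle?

Clio lies on a cycle iff there is a path from Clio back to itself.
Exploring from Clio, it never reaches itself; equivalently, its strongly connected component is a singleton.

No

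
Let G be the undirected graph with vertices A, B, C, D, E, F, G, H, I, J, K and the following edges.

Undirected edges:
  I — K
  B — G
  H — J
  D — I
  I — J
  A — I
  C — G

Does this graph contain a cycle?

DFS, tracking each vertex's parent; an edge to a visited non-parent vertex closes a cycle.
Start from J:
visit J (parent –)
  visit H (parent J)
    H–J: parent, skip
  visit I (parent J)
    visit A (parent I)
      A–I: parent, skip
    I–J: parent, skip
    visit K (parent I)
      K–I: parent, skip
    visit D (parent I)
      D–I: parent, skip
visit B (parent –)
  visit G (parent B)
    visit C (parent G)
      C–G: parent, skip
    G–B: parent, skip
visit E (parent –)
visit F (parent –)
No non-parent visited neighbor found — the graph is a forest.

No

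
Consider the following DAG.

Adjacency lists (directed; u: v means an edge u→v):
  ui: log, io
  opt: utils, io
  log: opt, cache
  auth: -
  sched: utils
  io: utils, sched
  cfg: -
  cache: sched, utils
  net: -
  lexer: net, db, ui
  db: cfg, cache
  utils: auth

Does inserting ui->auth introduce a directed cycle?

No

Adding ui→auth creates a cycle iff auth can already reach ui.
Explore from auth: no path reaches ui. The graph stays acyclic.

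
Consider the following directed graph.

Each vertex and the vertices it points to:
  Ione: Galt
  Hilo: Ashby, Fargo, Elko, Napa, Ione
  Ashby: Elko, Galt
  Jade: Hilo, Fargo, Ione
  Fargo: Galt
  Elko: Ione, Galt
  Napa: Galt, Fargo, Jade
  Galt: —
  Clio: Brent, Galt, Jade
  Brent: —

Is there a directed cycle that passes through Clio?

No

Clio lies on a cycle iff there is a path from Clio back to itself.
Exploring from Clio, it never reaches itself; equivalently, its strongly connected component is a singleton.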